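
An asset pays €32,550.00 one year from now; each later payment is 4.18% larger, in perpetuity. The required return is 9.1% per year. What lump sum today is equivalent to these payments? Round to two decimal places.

Periodic rate r = 0.091 per year.
Growing perpetuity (Gordon): PV = PMT₁ / (r − g) = 32,550 / (r − 0.0418) = €661,585.37.

€661,585.37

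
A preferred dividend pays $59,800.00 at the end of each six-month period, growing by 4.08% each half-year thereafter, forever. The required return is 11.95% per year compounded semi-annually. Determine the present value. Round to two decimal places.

$3,155,672.82

Periodic rate r = 0.1195/2 per half-year.
Growing perpetuity (Gordon): PV = PMT₁ / (r − g) = 59,800 / (r − 0.0408) = $3,155,672.82.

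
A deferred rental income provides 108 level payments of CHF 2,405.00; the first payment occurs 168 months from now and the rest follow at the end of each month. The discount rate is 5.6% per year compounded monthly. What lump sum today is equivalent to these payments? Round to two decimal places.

Ordinary annuity of 108 payments, first payment at period 168.
Periodic rate r = 0.056/12 per month; n is counted in months.
The ordinary-annuity PV formula values the stream one period before the first payment (period 167); discount that back 167 periods:
PV₀ = 2,405 × [1 − (1+r)^−108] / r × (1+r)^−167 = CHF 93,590.67

CHF 93,590.67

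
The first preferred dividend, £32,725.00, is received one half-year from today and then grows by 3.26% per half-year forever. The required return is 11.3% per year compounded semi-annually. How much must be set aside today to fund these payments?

£1,369,246.86

Periodic rate r = 0.113/2 per half-year.
Growing perpetuity (Gordon): PV = PMT₁ / (r − g) = 32,725 / (r − 0.0326) = £1,369,246.86.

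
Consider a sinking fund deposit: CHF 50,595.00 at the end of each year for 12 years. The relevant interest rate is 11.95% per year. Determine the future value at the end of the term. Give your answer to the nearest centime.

This is an ordinary annuity: 12 deposits of CHF 50,595.00 at the end of each year.
Periodic rate r = 0.1195 per year.
FV = PMT × [((1+r)^n − 1)/r] = 50,595 × [(1+r)^12 − 1] / r = CHF 1,217,309.71

CHF 1,217,309.71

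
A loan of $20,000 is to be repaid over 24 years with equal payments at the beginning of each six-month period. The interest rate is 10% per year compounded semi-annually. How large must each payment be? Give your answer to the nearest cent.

$1,053.68

Level annuity due; solve PV = PMT × [(1 − (1+r)^−n)/r] × (1+r) for PMT.
Periodic rate r = 0.1/2 per half-year; n is counted in half-years.
With n = 48: PMT = 20,000 / ([(1 − (1+r)^−n)/r] × (1+r)) = $1,053.68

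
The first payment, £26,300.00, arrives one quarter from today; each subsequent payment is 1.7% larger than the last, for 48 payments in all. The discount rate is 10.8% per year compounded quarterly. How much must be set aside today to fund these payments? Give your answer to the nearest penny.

Periodic rate r = 0.108/4 per quarter; n is counted in quarters.
Growing ordinary annuity: PV = PMT₁ × [1 − ((1+g)/(1+r))^n] / (r − g) = 26,300 × [1 − ((1+0.017)/(1+r))^48] / (r − 0.017) = £985,703.26.

£985,703.26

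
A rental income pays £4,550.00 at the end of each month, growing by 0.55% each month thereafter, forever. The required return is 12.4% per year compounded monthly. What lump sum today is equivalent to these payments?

Periodic rate r = 0.124/12 per month.
Growing perpetuity (Gordon): PV = PMT₁ / (r − g) = 4,550 / (r − 0.0055) = £941,379.31.

£941,379.31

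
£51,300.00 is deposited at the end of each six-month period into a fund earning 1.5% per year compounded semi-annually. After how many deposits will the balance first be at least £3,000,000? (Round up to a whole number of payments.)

49 payments

Periodic rate r = 0.015/2 per half-year; n is counted in half-years.
Ordinary annuity FV: 3,000,000 = 51,300 × [((1+r)^n − 1)/r].
(1+r)^n = 1 + 3,000,000 × r / 51,300, so n = ln(1 + 3,000,000·r/51,300) / ln(1+r) = 48.67.
Round up to a whole number of payments: n = 49.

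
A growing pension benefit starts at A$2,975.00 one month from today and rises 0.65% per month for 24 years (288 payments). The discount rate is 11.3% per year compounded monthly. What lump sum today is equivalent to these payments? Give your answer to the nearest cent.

A$576,725.36

Periodic rate r = 0.113/12 per month; n is counted in months.
Growing ordinary annuity: PV = PMT₁ × [1 − ((1+g)/(1+r))^n] / (r − g) = 2,975 × [1 − ((1+0.0065)/(1+r))^288] / (r − 0.0065) = A$576,725.36.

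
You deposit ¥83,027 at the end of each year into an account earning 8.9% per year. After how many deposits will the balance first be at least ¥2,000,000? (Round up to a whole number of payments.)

14 payments

Periodic rate r = 0.089 per year.
Ordinary annuity FV: 2,000,000 = 83,027 × [((1+r)^n − 1)/r].
(1+r)^n = 1 + 2,000,000 × r / 83,027, so n = ln(1 + 2,000,000·r/83,027) / ln(1+r) = 13.43.
Round up to a whole number of payments: n = 14.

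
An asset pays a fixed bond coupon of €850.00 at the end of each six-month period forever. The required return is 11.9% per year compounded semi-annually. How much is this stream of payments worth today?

Periodic rate r = 0.119/2 per half-year.
Level perpetuity: PV = PMT / r = 850 / (0.119/2) = €14,285.71.

€14,285.71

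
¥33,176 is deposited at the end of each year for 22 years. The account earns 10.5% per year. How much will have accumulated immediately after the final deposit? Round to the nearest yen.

¥2,525,912

This is an ordinary annuity: 22 deposits of ¥33,176 at the end of each year.
Periodic rate r = 0.105 per year.
FV = PMT × [((1+r)^n − 1)/r] = 33,176 × [(1+r)^22 − 1] / r = ¥2,525,912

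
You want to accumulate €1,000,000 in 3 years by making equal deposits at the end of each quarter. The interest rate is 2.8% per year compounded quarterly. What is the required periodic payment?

Level ordinary annuity; solve FV = PMT × [((1+r)^n − 1)/r] for PMT.
Periodic rate r = 0.028/4 per quarter; n is counted in quarters.
With n = 12: PMT = 1,000,000 / ([((1+r)^n − 1)/r]) = €80,173.48

€80,173.48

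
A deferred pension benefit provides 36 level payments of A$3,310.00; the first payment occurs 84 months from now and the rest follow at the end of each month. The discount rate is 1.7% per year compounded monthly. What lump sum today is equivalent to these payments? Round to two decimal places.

Ordinary annuity of 36 payments, first payment at period 84.
Periodic rate r = 0.017/12 per month; n is counted in months.
The ordinary-annuity PV formula values the stream one period before the first payment (period 83); discount that back 83 periods:
PV₀ = 3,310 × [1 − (1+r)^−36] / r × (1+r)^−83 = A$103,222.35

A$103,222.35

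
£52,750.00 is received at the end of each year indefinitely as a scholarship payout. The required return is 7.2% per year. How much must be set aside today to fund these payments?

£732,638.89

Periodic rate r = 0.072 per year.
Level perpetuity: PV = PMT / r = 52,750 / (0.072) = £732,638.89.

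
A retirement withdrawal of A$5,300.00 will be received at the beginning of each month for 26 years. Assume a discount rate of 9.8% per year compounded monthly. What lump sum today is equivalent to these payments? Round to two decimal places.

A$602,557.61

This is an annuity due: 312 payments of A$5,300.00 at the beginning of each month.
Periodic rate r = 0.098/12 per month; n is counted in months.
PV = PMT × [(1 − (1+r)^−n)/r] × (1+r) = 5,300 × [1 − (1+r)^−312] / r × (1+r) = A$602,557.61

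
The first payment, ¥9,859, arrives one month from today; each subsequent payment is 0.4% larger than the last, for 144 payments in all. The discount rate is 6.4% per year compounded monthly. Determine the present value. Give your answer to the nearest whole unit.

¥1,286,280

Periodic rate r = 0.064/12 per month; n is counted in months.
Growing ordinary annuity: PV = PMT₁ × [1 − ((1+g)/(1+r))^n] / (r − g) = 9,859 × [1 − ((1+0.004)/(1+r))^144] / (r − 0.004) = ¥1,286,280.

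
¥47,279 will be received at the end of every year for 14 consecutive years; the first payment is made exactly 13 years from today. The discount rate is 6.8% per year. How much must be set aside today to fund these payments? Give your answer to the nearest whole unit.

¥190,030

Ordinary annuity of 14 payments, first payment at period 13.
Periodic rate r = 0.068 per year.
The ordinary-annuity PV formula values the stream one period before the first payment (period 12); discount that back 12 periods:
PV₀ = 47,279 × [1 − (1+r)^−14] / r × (1+r)^−12 = ¥190,030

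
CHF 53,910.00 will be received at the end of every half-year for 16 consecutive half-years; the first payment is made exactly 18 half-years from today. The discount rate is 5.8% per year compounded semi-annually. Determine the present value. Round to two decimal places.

CHF 419,722.01

Ordinary annuity of 16 payments, first payment at period 18.
Periodic rate r = 0.058/2 per half-year; n is counted in half-years.
The ordinary-annuity PV formula values the stream one period before the first payment (period 17); discount that back 17 periods:
PV₀ = 53,910 × [1 − (1+r)^−16] / r × (1+r)^−17 = CHF 419,722.01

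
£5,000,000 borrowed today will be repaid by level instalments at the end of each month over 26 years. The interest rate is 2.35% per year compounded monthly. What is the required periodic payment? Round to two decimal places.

Level ordinary annuity; solve PV = PMT × [(1 − (1+r)^−n)/r] for PMT.
Periodic rate r = 0.0235/12 per month; n is counted in months.
With n = 312: PMT = 5,000,000 / ([(1 − (1+r)^−n)/r]) = £21,432.17

£21,432.17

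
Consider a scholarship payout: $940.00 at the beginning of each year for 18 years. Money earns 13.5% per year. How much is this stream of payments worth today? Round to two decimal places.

$7,094.12

This is an annuity due: 18 payments of $940.00 at the beginning of each year.
Periodic rate r = 0.135 per year.
PV = PMT × [(1 − (1+r)^−n)/r] × (1+r) = 940 × [1 − (1+r)^−18] / r × (1+r) = $7,094.12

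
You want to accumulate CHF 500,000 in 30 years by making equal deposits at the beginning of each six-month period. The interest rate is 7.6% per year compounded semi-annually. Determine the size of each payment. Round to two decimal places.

Level annuity due; solve FV = PMT × [((1+r)^n − 1)/r] × (1+r) for PMT.
Periodic rate r = 0.076/2 per half-year; n is counted in half-years.
With n = 60: PMT = 500,000 / ([((1+r)^n − 1)/r] × (1+r)) = CHF 2,186.34

CHF 2,186.34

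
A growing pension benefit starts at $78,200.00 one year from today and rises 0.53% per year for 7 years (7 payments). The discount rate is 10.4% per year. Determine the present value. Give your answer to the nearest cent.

Periodic rate r = 0.104 per year.
Growing ordinary annuity: PV = PMT₁ × [1 − ((1+g)/(1+r))^n] / (r − g) = 78,200 × [1 − ((1+0.0053)/(1+r))^7] / (r − 0.0053) = $380,983.65.

$380,983.65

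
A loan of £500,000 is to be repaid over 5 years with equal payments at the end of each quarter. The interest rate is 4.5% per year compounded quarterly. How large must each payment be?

Level ordinary annuity; solve PV = PMT × [(1 − (1+r)^−n)/r] for PMT.
Periodic rate r = 0.045/4 per quarter; n is counted in quarters.
With n = 20: PMT = 500,000 / ([(1 − (1+r)^−n)/r]) = £28,057.66

£28,057.66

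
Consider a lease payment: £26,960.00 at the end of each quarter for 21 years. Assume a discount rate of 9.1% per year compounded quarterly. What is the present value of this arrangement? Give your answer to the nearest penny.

This is an ordinary annuity: 84 payments of £26,960.00 at the end of each quarter.
Periodic rate r = 0.091/4 per quarter; n is counted in quarters.
PV = PMT × [(1 − (1+r)^−n)/r] = 26,960 × [1 − (1+r)^−84] / r = £1,005,952.51

£1,005,952.51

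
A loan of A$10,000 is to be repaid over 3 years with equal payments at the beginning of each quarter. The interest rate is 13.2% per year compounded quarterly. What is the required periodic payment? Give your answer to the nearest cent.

A$990.03

Level annuity due; solve PV = PMT × [(1 − (1+r)^−n)/r] × (1+r) for PMT.
Periodic rate r = 0.132/4 per quarter; n is counted in quarters.
With n = 12: PMT = 10,000 / ([(1 − (1+r)^−n)/r] × (1+r)) = A$990.03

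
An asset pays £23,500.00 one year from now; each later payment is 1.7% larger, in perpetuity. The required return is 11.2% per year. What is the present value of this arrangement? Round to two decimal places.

£247,368.42

Periodic rate r = 0.112 per year.
Growing perpetuity (Gordon): PV = PMT₁ / (r − g) = 23,500 / (r − 0.017) = £247,368.42.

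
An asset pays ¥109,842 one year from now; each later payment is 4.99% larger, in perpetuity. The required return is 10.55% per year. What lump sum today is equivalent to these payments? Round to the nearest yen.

Periodic rate r = 0.1055 per year.
Growing perpetuity (Gordon): PV = PMT₁ / (r − g) = 109,842 / (r − 0.0499) = ¥1,975,576.

¥1,975,576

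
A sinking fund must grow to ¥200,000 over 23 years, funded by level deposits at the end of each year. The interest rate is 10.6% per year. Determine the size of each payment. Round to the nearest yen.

Level ordinary annuity; solve FV = PMT × [((1+r)^n − 1)/r] for PMT.
Periodic rate r = 0.106 per year.
With n = 23: PMT = 200,000 / ([((1+r)^n − 1)/r]) = ¥2,318

¥2,318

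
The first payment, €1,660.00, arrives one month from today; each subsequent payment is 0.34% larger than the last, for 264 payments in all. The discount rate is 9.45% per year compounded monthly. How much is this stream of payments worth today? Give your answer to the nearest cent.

€256,368.10

Periodic rate r = 0.0945/12 per month; n is counted in months.
Growing ordinary annuity: PV = PMT₁ × [1 − ((1+g)/(1+r))^n] / (r − g) = 1,660 × [1 − ((1+0.0034)/(1+r))^264] / (r − 0.0034) = €256,368.10.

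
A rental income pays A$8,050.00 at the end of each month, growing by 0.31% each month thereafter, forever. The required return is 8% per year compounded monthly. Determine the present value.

Periodic rate r = 0.08/12 per month.
Growing perpetuity (Gordon): PV = PMT₁ / (r − g) = 8,050 / (r − 0.0031) = A$2,257,009.35.

A$2,257,009.35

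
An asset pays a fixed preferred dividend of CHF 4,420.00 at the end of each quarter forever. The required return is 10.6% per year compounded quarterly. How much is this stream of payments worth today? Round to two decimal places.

Periodic rate r = 0.106/4 per quarter.
Level perpetuity: PV = PMT / r = 4,420 / (0.106/4) = CHF 166,792.45.

CHF 166,792.45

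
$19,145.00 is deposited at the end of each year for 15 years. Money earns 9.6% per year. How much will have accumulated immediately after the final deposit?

This is an ordinary annuity: 15 deposits of $19,145.00 at the end of each year.
Periodic rate r = 0.096 per year.
FV = PMT × [((1+r)^n − 1)/r] = 19,145 × [(1+r)^15 − 1] / r = $589,328.51

$589,328.51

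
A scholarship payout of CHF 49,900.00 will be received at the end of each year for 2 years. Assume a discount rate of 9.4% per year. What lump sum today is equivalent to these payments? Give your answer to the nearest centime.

CHF 87,305.70

This is an ordinary annuity: 2 payments of CHF 49,900.00 at the end of each year.
Periodic rate r = 0.094 per year.
PV = PMT × [(1 − (1+r)^−n)/r] = 49,900 × [1 − (1+r)^−2] / r = CHF 87,305.70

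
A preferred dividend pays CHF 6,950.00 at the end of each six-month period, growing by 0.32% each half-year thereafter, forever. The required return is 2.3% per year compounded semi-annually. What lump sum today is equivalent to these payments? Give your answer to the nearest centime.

CHF 837,349.40

Periodic rate r = 0.023/2 per half-year.
Growing perpetuity (Gordon): PV = PMT₁ / (r − g) = 6,950 / (r − 0.0032) = CHF 837,349.40.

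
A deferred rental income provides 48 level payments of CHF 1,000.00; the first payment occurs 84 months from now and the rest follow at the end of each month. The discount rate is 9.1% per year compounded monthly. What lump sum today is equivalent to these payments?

Ordinary annuity of 48 payments, first payment at period 84.
Periodic rate r = 0.091/12 per month; n is counted in months.
The ordinary-annuity PV formula values the stream one period before the first payment (period 83); discount that back 83 periods:
PV₀ = 1,000 × [1 − (1+r)^−48] / r × (1+r)^−83 = CHF 21,424.58

CHF 21,424.58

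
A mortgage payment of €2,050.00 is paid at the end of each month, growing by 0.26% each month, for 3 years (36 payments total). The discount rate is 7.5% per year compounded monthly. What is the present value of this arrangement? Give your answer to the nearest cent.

€68,871.81

Periodic rate r = 0.075/12 per month; n is counted in months.
Growing ordinary annuity: PV = PMT₁ × [1 − ((1+g)/(1+r))^n] / (r − g) = 2,050 × [1 − ((1+0.0026)/(1+r))^36] / (r − 0.0026) = €68,871.81.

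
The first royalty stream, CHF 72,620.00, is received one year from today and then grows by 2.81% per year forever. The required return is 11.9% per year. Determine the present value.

Periodic rate r = 0.119 per year.
Growing perpetuity (Gordon): PV = PMT₁ / (r − g) = 72,620 / (r − 0.0281) = CHF 798,899.89.

CHF 798,899.89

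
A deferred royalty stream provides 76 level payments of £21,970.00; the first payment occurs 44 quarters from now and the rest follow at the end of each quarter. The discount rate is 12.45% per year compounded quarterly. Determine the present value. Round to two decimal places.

Ordinary annuity of 76 payments, first payment at period 44.
Periodic rate r = 0.1245/4 per quarter; n is counted in quarters.
The ordinary-annuity PV formula values the stream one period before the first payment (period 43); discount that back 43 periods:
PV₀ = 21,970 × [1 − (1+r)^−76] / r × (1+r)^−43 = £170,550.52

£170,550.52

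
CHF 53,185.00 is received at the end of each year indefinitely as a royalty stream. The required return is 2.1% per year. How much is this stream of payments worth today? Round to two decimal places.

CHF 2,532,619.05

Periodic rate r = 0.021 per year.
Level perpetuity: PV = PMT / r = 53,185 / (0.021) = CHF 2,532,619.05.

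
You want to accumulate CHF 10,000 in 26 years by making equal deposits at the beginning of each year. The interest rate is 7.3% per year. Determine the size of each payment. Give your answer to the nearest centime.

CHF 129.69

Level annuity due; solve FV = PMT × [((1+r)^n − 1)/r] × (1+r) for PMT.
Periodic rate r = 0.073 per year.
With n = 26: PMT = 10,000 / ([((1+r)^n − 1)/r] × (1+r)) = CHF 129.69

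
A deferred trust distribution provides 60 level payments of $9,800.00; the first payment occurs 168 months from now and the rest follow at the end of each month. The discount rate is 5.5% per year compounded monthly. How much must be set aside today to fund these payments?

$239,061.43

Ordinary annuity of 60 payments, first payment at period 168.
Periodic rate r = 0.055/12 per month; n is counted in months.
The ordinary-annuity PV formula values the stream one period before the first payment (period 167); discount that back 167 periods:
PV₀ = 9,800 × [1 − (1+r)^−60] / r × (1+r)^−167 = $239,061.43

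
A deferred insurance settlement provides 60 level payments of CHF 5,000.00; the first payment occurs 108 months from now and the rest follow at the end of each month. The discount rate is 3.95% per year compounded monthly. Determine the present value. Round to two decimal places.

CHF 191,242.17

Ordinary annuity of 60 payments, first payment at period 108.
Periodic rate r = 0.0395/12 per month; n is counted in months.
The ordinary-annuity PV formula values the stream one period before the first payment (period 107); discount that back 107 periods:
PV₀ = 5,000 × [1 − (1+r)^−60] / r × (1+r)^−107 = CHF 191,242.17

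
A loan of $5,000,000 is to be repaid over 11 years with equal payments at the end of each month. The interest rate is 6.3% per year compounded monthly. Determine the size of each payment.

Level ordinary annuity; solve PV = PMT × [(1 − (1+r)^−n)/r] for PMT.
Periodic rate r = 0.063/12 per month; n is counted in months.
With n = 132: PMT = 5,000,000 / ([(1 − (1+r)^−n)/r]) = $52,603.20

$52,603.20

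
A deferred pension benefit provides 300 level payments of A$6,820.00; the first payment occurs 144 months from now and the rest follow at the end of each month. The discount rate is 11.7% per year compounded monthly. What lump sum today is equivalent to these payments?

Ordinary annuity of 300 payments, first payment at period 144.
Periodic rate r = 0.117/12 per month; n is counted in months.
The ordinary-annuity PV formula values the stream one period before the first payment (period 143); discount that back 143 periods:
PV₀ = 6,820 × [1 − (1+r)^−300] / r × (1+r)^−143 = A$165,154.73

A$165,154.73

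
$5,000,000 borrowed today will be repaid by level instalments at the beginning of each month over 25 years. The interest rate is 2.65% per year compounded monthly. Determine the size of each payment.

$22,760.16

Level annuity due; solve PV = PMT × [(1 − (1+r)^−n)/r] × (1+r) for PMT.
Periodic rate r = 0.0265/12 per month; n is counted in months.
With n = 300: PMT = 5,000,000 / ([(1 − (1+r)^−n)/r] × (1+r)) = $22,760.16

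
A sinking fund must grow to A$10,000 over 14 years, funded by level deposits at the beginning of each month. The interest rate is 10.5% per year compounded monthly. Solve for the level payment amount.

Level annuity due; solve FV = PMT × [((1+r)^n − 1)/r] × (1+r) for PMT.
Periodic rate r = 0.105/12 per month; n is counted in months.
With n = 168: PMT = 10,000 / ([((1+r)^n − 1)/r] × (1+r)) = A$26.11

A$26.11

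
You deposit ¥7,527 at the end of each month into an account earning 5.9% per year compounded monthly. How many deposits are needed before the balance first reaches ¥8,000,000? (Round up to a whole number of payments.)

Periodic rate r = 0.059/12 per month; n is counted in months.
Ordinary annuity FV: 8,000,000 = 7,527 × [((1+r)^n − 1)/r].
(1+r)^n = 1 + 8,000,000 × r / 7,527, so n = ln(1 + 8,000,000·r/7,527) / ln(1+r) = 372.85.
Round up to a whole number of payments: n = 373.

373 payments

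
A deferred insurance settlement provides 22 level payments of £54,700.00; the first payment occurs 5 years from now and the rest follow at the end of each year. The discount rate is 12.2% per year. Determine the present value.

£260,434.19

Ordinary annuity of 22 payments, first payment at period 5.
Periodic rate r = 0.122 per year.
The ordinary-annuity PV formula values the stream one period before the first payment (period 4); discount that back 4 periods:
PV₀ = 54,700 × [1 − (1+r)^−22] / r × (1+r)^−4 = £260,434.19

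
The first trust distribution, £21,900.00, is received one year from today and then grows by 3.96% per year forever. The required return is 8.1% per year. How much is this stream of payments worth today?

£528,985.51

Periodic rate r = 0.081 per year.
Growing perpetuity (Gordon): PV = PMT₁ / (r − g) = 21,900 / (r − 0.0396) = £528,985.51.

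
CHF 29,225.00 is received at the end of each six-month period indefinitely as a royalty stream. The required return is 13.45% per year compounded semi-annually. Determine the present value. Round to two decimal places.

Periodic rate r = 0.1345/2 per half-year.
Level perpetuity: PV = PMT / r = 29,225 / (0.1345/2) = CHF 434,572.49.

CHF 434,572.49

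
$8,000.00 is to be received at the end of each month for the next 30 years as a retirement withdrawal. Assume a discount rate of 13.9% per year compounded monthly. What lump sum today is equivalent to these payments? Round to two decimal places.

This is an ordinary annuity: 360 payments of $8,000.00 at the end of each month.
Periodic rate r = 0.139/12 per month; n is counted in months.
PV = PMT × [(1 − (1+r)^−n)/r] = 8,000 × [1 − (1+r)^−360] / r = $679,716.56

$679,716.56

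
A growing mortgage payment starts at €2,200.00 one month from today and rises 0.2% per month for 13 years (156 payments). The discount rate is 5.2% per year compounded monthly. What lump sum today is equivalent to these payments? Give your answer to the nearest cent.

Periodic rate r = 0.052/12 per month; n is counted in months.
Growing ordinary annuity: PV = PMT₁ × [1 − ((1+g)/(1+r))^n] / (r − g) = 2,200 × [1 − ((1+0.002)/(1+r))^156] / (r − 0.002) = €286,920.87.

€286,920.87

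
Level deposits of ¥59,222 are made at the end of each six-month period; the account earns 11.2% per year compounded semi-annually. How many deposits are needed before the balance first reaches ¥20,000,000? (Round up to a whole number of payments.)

55 payments

Periodic rate r = 0.112/2 per half-year; n is counted in half-years.
Ordinary annuity FV: 20,000,000 = 59,222 × [((1+r)^n − 1)/r].
(1+r)^n = 1 + 20,000,000 × r / 59,222, so n = ln(1 + 20,000,000·r/59,222) / ln(1+r) = 54.90.
Round up to a whole number of payments: n = 55.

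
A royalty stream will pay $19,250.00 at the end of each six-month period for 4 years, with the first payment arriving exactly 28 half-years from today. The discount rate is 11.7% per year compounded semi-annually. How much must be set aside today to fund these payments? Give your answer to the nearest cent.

$25,908.18

Ordinary annuity of 8 payments, first payment at period 28.
Periodic rate r = 0.117/2 per half-year; n is counted in half-years.
The ordinary-annuity PV formula values the stream one period before the first payment (period 27); discount that back 27 periods:
PV₀ = 19,250 × [1 − (1+r)^−8] / r × (1+r)^−27 = $25,908.18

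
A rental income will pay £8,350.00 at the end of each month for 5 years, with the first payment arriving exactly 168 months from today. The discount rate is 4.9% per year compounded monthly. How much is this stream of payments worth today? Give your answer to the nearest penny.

Ordinary annuity of 60 payments, first payment at period 168.
Periodic rate r = 0.049/12 per month; n is counted in months.
The ordinary-annuity PV formula values the stream one period before the first payment (period 167); discount that back 167 periods:
PV₀ = 8,350 × [1 − (1+r)^−60] / r × (1+r)^−167 = £224,590.50

£224,590.50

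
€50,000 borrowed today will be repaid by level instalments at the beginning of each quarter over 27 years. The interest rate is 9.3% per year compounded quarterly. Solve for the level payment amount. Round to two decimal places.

Level annuity due; solve PV = PMT × [(1 − (1+r)^−n)/r] × (1+r) for PMT.
Periodic rate r = 0.093/4 per quarter; n is counted in quarters.
With n = 108: PMT = 50,000 / ([(1 − (1+r)^−n)/r] × (1+r)) = €1,239.67

€1,239.67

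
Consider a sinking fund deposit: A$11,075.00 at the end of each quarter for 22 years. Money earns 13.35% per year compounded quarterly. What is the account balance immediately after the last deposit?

This is an ordinary annuity: 88 deposits of A$11,075.00 at the end of each quarter.
Periodic rate r = 0.1335/4 per quarter; n is counted in quarters.
FV = PMT × [((1+r)^n − 1)/r] = 11,075 × [(1+r)^88 − 1] / r = A$5,633,325.06

A$5,633,325.06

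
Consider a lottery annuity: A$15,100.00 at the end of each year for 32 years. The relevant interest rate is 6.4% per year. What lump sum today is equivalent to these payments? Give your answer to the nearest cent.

A$203,528.56

This is an ordinary annuity: 32 payments of A$15,100.00 at the end of each year.
Periodic rate r = 0.064 per year.
PV = PMT × [(1 − (1+r)^−n)/r] = 15,100 × [1 − (1+r)^−32] / r = A$203,528.56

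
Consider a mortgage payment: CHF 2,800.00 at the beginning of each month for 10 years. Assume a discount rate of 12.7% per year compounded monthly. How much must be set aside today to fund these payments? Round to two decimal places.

This is an annuity due: 120 payments of CHF 2,800.00 at the beginning of each month.
Periodic rate r = 0.127/12 per month; n is counted in months.
PV = PMT × [(1 − (1+r)^−n)/r] × (1+r) = 2,800 × [1 − (1+r)^−120] / r × (1+r) = CHF 191,779.09

CHF 191,779.09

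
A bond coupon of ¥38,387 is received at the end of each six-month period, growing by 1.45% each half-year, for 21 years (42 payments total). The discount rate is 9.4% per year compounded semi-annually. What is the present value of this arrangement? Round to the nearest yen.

Periodic rate r = 0.094/2 per half-year; n is counted in half-years.
Growing ordinary annuity: PV = PMT₁ × [1 − ((1+g)/(1+r))^n] / (r − g) = 38,387 × [1 − ((1+0.0145)/(1+r))^42] / (r − 0.0145) = ¥866,996.

¥866,996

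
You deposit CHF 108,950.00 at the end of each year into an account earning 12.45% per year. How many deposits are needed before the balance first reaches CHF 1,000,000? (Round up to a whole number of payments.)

Periodic rate r = 0.1245 per year.
Ordinary annuity FV: 1,000,000 = 108,950 × [((1+r)^n − 1)/r].
(1+r)^n = 1 + 1,000,000 × r / 108,950, so n = ln(1 + 1,000,000·r/108,950) / ln(1+r) = 6.49.
Round up to a whole number of payments: n = 7.

7 payments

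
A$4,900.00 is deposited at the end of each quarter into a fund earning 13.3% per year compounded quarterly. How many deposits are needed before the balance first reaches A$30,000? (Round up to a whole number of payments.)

Periodic rate r = 0.133/4 per quarter; n is counted in quarters.
Ordinary annuity FV: 30,000 = 4,900 × [((1+r)^n − 1)/r].
(1+r)^n = 1 + 30,000 × r / 4,900, so n = ln(1 + 30,000·r/4,900) / ln(1+r) = 5.66.
Round up to a whole number of payments: n = 6.

6 payments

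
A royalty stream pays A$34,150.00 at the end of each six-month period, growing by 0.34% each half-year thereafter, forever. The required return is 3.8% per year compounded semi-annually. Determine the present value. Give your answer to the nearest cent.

A$2,189,102.56

Periodic rate r = 0.038/2 per half-year.
Growing perpetuity (Gordon): PV = PMT₁ / (r − g) = 34,150 / (r − 0.0034) = A$2,189,102.56.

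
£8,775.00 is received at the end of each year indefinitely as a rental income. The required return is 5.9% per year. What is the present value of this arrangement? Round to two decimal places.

£148,728.81

Periodic rate r = 0.059 per year.
Level perpetuity: PV = PMT / r = 8,775 / (0.059) = £148,728.81.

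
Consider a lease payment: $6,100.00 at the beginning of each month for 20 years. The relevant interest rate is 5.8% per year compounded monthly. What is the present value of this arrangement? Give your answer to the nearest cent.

$869,503.07

This is an annuity due: 240 payments of $6,100.00 at the beginning of each month.
Periodic rate r = 0.058/12 per month; n is counted in months.
PV = PMT × [(1 − (1+r)^−n)/r] × (1+r) = 6,100 × [1 − (1+r)^−240] / r × (1+r) = $869,503.07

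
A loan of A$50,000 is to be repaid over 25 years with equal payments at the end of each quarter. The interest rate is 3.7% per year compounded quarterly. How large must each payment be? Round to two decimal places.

A$768.55

Level ordinary annuity; solve PV = PMT × [(1 − (1+r)^−n)/r] for PMT.
Periodic rate r = 0.037/4 per quarter; n is counted in quarters.
With n = 100: PMT = 50,000 / ([(1 − (1+r)^−n)/r]) = A$768.55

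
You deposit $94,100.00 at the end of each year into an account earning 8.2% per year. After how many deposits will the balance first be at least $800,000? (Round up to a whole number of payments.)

Periodic rate r = 0.082 per year.
Ordinary annuity FV: 800,000 = 94,100 × [((1+r)^n − 1)/r].
(1+r)^n = 1 + 800,000 × r / 94,100, so n = ln(1 + 800,000·r/94,100) / ln(1+r) = 6.71.
Round up to a whole number of payments: n = 7.

7 payments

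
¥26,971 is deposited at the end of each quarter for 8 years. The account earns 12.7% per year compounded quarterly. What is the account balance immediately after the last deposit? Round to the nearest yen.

This is an ordinary annuity: 32 deposits of ¥26,971 at the end of each quarter.
Periodic rate r = 0.127/4 per quarter; n is counted in quarters.
FV = PMT × [((1+r)^n − 1)/r] = 26,971 × [(1+r)^32 − 1] / r = ¥1,460,119

¥1,460,119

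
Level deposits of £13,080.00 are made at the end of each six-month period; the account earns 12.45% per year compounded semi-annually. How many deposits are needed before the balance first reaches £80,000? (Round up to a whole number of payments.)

Periodic rate r = 0.1245/2 per half-year; n is counted in half-years.
Ordinary annuity FV: 80,000 = 13,080 × [((1+r)^n − 1)/r].
(1+r)^n = 1 + 80,000 × r / 13,080, so n = ln(1 + 80,000·r/13,080) / ln(1+r) = 5.34.
Round up to a whole number of payments: n = 6.

6 payments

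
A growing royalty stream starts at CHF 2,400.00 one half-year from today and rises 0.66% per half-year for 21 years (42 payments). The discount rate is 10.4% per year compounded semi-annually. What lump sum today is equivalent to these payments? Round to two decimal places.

CHF 44,574.76

Periodic rate r = 0.104/2 per half-year; n is counted in half-years.
Growing ordinary annuity: PV = PMT₁ × [1 − ((1+g)/(1+r))^n] / (r − g) = 2,400 × [1 − ((1+0.0066)/(1+r))^42] / (r − 0.0066) = CHF 44,574.76.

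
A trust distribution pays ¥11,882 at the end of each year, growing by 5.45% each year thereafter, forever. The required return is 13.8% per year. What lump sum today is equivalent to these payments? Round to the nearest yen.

¥142,299

Periodic rate r = 0.138 per year.
Growing perpetuity (Gordon): PV = PMT₁ / (r − g) = 11,882 / (r − 0.0545) = ¥142,299.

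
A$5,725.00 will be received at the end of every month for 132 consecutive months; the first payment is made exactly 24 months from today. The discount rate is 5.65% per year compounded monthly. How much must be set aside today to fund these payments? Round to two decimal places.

A$504,316.70

Ordinary annuity of 132 payments, first payment at period 24.
Periodic rate r = 0.0565/12 per month; n is counted in months.
The ordinary-annuity PV formula values the stream one period before the first payment (period 23); discount that back 23 periods:
PV₀ = 5,725 × [1 − (1+r)^−132] / r × (1+r)^−23 = A$504,316.70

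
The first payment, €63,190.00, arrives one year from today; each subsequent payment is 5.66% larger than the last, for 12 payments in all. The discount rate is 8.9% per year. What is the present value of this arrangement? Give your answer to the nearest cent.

€592,945.46

Periodic rate r = 0.089 per year.
Growing ordinary annuity: PV = PMT₁ × [1 − ((1+g)/(1+r))^n] / (r − g) = 63,190 × [1 − ((1+0.0566)/(1+r))^12] / (r − 0.0566) = €592,945.46.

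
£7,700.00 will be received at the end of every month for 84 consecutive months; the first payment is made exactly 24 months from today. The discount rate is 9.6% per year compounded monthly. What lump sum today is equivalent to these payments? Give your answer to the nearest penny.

£391,003.59

Ordinary annuity of 84 payments, first payment at period 24.
Periodic rate r = 0.096/12 per month; n is counted in months.
The ordinary-annuity PV formula values the stream one period before the first payment (period 23); discount that back 23 periods:
PV₀ = 7,700 × [1 − (1+r)^−84] / r × (1+r)^−23 = £391,003.59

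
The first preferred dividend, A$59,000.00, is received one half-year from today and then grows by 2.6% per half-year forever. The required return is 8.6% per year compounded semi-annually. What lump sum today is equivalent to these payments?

A$3,470,588.24

Periodic rate r = 0.086/2 per half-year.
Growing perpetuity (Gordon): PV = PMT₁ / (r − g) = 59,000 / (r − 0.026) = A$3,470,588.24.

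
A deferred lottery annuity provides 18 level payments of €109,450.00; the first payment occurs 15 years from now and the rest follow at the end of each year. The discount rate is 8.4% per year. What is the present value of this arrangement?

Ordinary annuity of 18 payments, first payment at period 15.
Periodic rate r = 0.084 per year.
The ordinary-annuity PV formula values the stream one period before the first payment (period 14); discount that back 14 periods:
PV₀ = 109,450 × [1 − (1+r)^−18] / r × (1+r)^−14 = €322,609.19

€322,609.19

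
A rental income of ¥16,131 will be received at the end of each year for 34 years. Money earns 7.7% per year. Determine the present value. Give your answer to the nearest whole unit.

¥192,673

This is an ordinary annuity: 34 payments of ¥16,131 at the end of each year.
Periodic rate r = 0.077 per year.
PV = PMT × [(1 − (1+r)^−n)/r] = 16,131 × [1 − (1+r)^−34] / r = ¥192,673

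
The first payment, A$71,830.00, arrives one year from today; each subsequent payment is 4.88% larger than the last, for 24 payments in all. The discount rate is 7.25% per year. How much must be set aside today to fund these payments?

A$1,258,055.39

Periodic rate r = 0.0725 per year.
Growing ordinary annuity: PV = PMT₁ × [1 − ((1+g)/(1+r))^n] / (r − g) = 71,830 × [1 − ((1+0.0488)/(1+r))^24] / (r − 0.0488) = A$1,258,055.39.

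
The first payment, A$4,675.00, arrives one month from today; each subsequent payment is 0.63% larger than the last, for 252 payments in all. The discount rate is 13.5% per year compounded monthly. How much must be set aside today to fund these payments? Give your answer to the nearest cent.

Periodic rate r = 0.135/12 per month; n is counted in months.
Growing ordinary annuity: PV = PMT₁ × [1 − ((1+g)/(1+r))^n] / (r − g) = 4,675 × [1 − ((1+0.0063)/(1+r))^252] / (r − 0.0063) = A$670,193.07.

A$670,193.07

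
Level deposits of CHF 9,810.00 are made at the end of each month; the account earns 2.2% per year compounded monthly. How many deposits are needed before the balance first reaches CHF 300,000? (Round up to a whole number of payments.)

30 payments

Periodic rate r = 0.022/12 per month; n is counted in months.
Ordinary annuity FV: 300,000 = 9,810 × [((1+r)^n − 1)/r].
(1+r)^n = 1 + 300,000 × r / 9,810, so n = ln(1 + 300,000·r/9,810) / ln(1+r) = 29.78.
Round up to a whole number of payments: n = 30.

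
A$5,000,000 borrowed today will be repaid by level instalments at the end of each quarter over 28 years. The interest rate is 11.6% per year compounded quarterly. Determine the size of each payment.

Level ordinary annuity; solve PV = PMT × [(1 − (1+r)^−n)/r] for PMT.
Periodic rate r = 0.116/4 per quarter; n is counted in quarters.
With n = 112: PMT = 5,000,000 / ([(1 − (1+r)^−n)/r]) = A$151,150.16

A$151,150.16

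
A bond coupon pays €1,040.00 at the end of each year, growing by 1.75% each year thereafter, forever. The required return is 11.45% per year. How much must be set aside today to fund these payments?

€10,721.65

Periodic rate r = 0.1145 per year.
Growing perpetuity (Gordon): PV = PMT₁ / (r − g) = 1,040 / (r − 0.0175) = €10,721.65.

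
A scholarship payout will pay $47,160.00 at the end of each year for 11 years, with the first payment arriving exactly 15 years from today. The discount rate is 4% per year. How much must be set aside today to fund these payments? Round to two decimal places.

Ordinary annuity of 11 payments, first payment at period 15.
Periodic rate r = 0.04 per year.
The ordinary-annuity PV formula values the stream one period before the first payment (period 14); discount that back 14 periods:
PV₀ = 47,160 × [1 − (1+r)^−11] / r × (1+r)^−14 = $238,580.41

$238,580.41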